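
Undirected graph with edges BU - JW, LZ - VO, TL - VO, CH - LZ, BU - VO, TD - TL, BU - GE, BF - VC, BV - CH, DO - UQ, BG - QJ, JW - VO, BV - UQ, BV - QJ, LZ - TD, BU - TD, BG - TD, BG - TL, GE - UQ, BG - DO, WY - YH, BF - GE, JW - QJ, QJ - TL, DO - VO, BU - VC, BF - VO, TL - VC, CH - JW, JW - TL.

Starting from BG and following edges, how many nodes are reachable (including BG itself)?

BFS from BG visits: BG, TL, TD, QJ, DO, VO, VC, JW, LZ, BU, BV, UQ, BF, CH, GE
Reachable nodes: 15 of 17 total.

15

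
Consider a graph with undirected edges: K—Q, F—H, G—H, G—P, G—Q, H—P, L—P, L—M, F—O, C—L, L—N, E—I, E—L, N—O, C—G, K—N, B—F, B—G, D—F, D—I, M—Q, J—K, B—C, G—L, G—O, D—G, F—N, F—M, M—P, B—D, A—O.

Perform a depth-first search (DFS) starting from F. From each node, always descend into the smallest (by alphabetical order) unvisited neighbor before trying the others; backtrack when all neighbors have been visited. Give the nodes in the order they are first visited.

F -> B -> C -> G -> D -> I -> E -> L -> M -> P -> H -> Q -> K -> J -> N -> O -> A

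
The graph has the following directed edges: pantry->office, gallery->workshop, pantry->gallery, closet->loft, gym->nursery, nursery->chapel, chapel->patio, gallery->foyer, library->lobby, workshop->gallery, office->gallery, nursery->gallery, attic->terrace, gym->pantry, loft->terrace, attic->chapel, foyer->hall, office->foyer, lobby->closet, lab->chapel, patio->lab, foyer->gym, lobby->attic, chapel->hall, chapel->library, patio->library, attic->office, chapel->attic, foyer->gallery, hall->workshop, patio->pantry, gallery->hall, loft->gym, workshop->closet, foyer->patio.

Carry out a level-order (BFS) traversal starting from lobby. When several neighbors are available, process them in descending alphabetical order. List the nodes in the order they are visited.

lobby, closet, attic, loft, terrace, office, chapel, gym, gallery, foyer, patio, library, hall, pantry, nursery, workshop, lab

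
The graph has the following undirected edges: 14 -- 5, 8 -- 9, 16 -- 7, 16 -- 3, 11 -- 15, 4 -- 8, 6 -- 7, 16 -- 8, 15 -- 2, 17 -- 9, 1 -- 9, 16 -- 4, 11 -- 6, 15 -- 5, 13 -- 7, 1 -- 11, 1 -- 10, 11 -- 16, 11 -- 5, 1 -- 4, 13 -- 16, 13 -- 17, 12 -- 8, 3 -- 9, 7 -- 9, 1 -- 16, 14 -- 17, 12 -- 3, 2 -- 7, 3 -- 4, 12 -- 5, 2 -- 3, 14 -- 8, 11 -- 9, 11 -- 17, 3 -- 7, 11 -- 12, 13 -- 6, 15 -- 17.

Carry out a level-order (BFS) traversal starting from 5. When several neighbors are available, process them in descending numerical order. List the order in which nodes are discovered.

Visit 5; enqueue 15, 14, 12, 11 → queue [15, 14, 12, 11]
Visit 15; enqueue 17, 2 → queue [14, 12, 11, 17, 2]
Visit 14; enqueue 8 → queue [12, 11, 17, 2, 8]
Visit 12; enqueue 3 → queue [11, 17, 2, 8, 3]
Visit 11; enqueue 16, 9, 6, 1 → queue [17, 2, 8, 3, 16, 9, 6, 1]
Visit 17; enqueue 13 → queue [2, 8, 3, 16, 9, 6, 1, 13]
Visit 2; enqueue 7 → queue [8, 3, 16, 9, 6, 1, 13, 7]
Visit 8; enqueue 4 → queue [3, 16, 9, 6, 1, 13, 7, 4]
Visit 3 → queue [16, 9, 6, 1, 13, 7, 4]
Visit 16 → queue [9, 6, 1, 13, 7, 4]
Visit 9 → queue [6, 1, 13, 7, 4]
Visit 6 → queue [1, 13, 7, 4]
Visit 1; enqueue 10 → queue [13, 7, 4, 10]
Visit 13 → queue [7, 4, 10]
Visit 7 → queue [4, 10]
Visit 4 → queue [10]
Visit 10 → queue []

5 → 15 → 14 → 12 → 11 → 17 → 2 → 8 → 3 → 16 → 9 → 6 → 1 → 13 → 7 → 4 → 10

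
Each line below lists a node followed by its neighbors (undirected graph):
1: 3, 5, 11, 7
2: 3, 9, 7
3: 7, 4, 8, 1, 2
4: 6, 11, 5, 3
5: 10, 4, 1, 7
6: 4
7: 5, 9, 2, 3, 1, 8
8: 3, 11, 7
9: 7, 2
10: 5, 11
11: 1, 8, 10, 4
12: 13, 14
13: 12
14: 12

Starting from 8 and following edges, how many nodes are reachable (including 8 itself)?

BFS from 8 visits: 8, 11, 7, 3, 10, 4, 1, 9, 5, 2, 6
Reachable nodes: 11 of 14 total.

11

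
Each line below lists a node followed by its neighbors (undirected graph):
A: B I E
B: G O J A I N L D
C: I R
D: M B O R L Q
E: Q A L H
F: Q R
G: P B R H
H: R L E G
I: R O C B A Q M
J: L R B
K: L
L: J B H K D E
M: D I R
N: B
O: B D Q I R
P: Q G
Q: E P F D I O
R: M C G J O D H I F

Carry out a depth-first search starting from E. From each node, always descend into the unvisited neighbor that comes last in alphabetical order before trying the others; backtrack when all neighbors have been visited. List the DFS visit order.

Visit E
E → Q
Q → P
P → G
G → R
R → O
O → I
I → M
M → D
D → L
L → K
L → J
J → B
B → N
B → A
L → H
I → C
R → F

E → Q → P → G → R → O → I → M → D → L → K → J → B → N → A → H → C → F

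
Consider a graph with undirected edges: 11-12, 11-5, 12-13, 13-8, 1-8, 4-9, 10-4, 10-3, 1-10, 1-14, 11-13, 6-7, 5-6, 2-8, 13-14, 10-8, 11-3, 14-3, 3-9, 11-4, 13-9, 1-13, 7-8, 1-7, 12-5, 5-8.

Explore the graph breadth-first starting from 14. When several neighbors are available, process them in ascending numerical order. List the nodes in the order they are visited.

14 1 3 13 7 8 10 9 11 12 6 2 5 4

Visit 14; enqueue 1, 3, 13 → queue [1, 3, 13]
Visit 1; enqueue 7, 8, 10 → queue [3, 13, 7, 8, 10]
Visit 3; enqueue 9, 11 → queue [13, 7, 8, 10, 9, 11]
Visit 13; enqueue 12 → queue [7, 8, 10, 9, 11, 12]
Visit 7; enqueue 6 → queue [8, 10, 9, 11, 12, 6]
Visit 8; enqueue 2, 5 → queue [10, 9, 11, 12, 6, 2, 5]
Visit 10; enqueue 4 → queue [9, 11, 12, 6, 2, 5, 4]
Visit 9 → queue [11, 12, 6, 2, 5, 4]
Visit 11 → queue [12, 6, 2, 5, 4]
Visit 12 → queue [6, 2, 5, 4]
Visit 6 → queue [2, 5, 4]
Visit 2 → queue [5, 4]
Visit 5 → queue [4]
Visit 4 → queue []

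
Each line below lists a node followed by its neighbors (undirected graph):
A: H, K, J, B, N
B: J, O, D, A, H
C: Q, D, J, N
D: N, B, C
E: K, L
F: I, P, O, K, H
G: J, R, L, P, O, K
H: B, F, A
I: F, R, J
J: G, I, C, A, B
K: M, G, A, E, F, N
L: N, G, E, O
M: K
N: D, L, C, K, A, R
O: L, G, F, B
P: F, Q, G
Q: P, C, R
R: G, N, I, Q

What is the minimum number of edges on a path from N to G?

Level 0: N
Level 1: A, C, D, K, L, R
Level 2: B, E, F, G, H, I, J, M, O, Q
Level 3: P
G first appears at level 2.

2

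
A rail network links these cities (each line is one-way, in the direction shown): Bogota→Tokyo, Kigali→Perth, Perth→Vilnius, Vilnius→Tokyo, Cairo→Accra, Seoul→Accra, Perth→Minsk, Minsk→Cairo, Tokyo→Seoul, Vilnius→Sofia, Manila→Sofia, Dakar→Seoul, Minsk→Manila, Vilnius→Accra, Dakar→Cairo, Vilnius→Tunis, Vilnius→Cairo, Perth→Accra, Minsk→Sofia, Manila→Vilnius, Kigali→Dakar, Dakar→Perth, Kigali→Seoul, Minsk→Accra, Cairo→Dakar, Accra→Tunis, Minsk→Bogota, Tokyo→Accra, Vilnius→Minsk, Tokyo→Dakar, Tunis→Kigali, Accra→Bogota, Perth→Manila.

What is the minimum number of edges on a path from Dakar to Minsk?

Level 0: Dakar
Level 1: Cairo, Perth, Seoul
Level 2: Accra, Manila, Minsk, Vilnius
Level 3: Bogota, Sofia, Tokyo, Tunis
Level 4: Kigali
Minsk first appears at level 2.

2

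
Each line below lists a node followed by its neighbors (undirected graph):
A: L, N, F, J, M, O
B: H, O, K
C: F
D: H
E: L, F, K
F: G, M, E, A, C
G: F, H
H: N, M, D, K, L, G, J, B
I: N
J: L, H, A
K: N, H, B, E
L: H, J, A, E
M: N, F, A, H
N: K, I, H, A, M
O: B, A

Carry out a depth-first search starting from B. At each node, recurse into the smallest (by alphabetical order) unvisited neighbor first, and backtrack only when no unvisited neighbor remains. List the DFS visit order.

Visit B
B → H
H → D
H → G
G → F
F → A
A → J
J → L
L → E
E → K
K → N
N → I
N → M
A → O
F → C

B H D G F A J L E K N I M O C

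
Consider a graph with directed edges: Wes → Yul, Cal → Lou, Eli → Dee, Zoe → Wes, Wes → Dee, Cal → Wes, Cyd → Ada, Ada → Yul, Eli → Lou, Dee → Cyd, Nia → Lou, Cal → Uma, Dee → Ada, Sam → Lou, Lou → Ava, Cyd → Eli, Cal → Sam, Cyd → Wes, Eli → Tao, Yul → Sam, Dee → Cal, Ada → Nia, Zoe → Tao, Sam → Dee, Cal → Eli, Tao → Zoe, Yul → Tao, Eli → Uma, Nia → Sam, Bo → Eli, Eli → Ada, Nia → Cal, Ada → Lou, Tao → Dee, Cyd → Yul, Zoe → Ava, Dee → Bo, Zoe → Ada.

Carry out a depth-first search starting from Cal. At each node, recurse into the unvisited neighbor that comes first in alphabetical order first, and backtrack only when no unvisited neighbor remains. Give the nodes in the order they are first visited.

Visit Cal
Cal → Eli
Eli → Ada
Ada → Lou
Lou → Ava
Ada → Nia
Nia → Sam
Sam → Dee
Dee → Bo
Dee → Cyd
Cyd → Wes
Wes → Yul
Yul → Tao
Tao → Zoe
Eli → Uma

Cal -> Eli -> Ada -> Lou -> Ava -> Nia -> Sam -> Dee -> Bo -> Cyd -> Wes -> Yul -> Tao -> Zoe -> Uma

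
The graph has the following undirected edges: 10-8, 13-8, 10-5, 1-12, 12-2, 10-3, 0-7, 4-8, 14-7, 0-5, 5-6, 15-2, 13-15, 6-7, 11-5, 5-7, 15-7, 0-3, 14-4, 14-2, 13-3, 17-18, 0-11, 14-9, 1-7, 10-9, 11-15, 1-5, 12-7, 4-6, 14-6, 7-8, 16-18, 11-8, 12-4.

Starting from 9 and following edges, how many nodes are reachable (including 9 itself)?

16

BFS from 9 visits: 9, 14, 10, 7, 6, 4, 2, 8, 5, 3, 15, 12, 1, 0, 13, 11
Reachable nodes: 16 of 19 total.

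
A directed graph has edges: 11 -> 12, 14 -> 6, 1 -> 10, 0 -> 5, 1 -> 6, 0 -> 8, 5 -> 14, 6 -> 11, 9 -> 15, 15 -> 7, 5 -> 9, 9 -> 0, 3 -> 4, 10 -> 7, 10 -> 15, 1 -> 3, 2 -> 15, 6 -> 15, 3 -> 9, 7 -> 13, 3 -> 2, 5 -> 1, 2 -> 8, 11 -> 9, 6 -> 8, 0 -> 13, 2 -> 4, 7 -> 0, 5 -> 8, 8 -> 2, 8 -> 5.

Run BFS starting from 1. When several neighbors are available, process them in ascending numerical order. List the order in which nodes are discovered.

Visit 1; enqueue 3, 6, 10 → queue [3, 6, 10]
Visit 3; enqueue 2, 4, 9 → queue [6, 10, 2, 4, 9]
Visit 6; enqueue 8, 11, 15 → queue [10, 2, 4, 9, 8, 11, 15]
Visit 10; enqueue 7 → queue [2, 4, 9, 8, 11, 15, 7]
Visit 2 → queue [4, 9, 8, 11, 15, 7]
Visit 4 → queue [9, 8, 11, 15, 7]
Visit 9; enqueue 0 → queue [8, 11, 15, 7, 0]
Visit 8; enqueue 5 → queue [11, 15, 7, 0, 5]
Visit 11; enqueue 12 → queue [15, 7, 0, 5, 12]
Visit 15 → queue [7, 0, 5, 12]
Visit 7; enqueue 13 → queue [0, 5, 12, 13]
Visit 0 → queue [5, 12, 13]
Visit 5; enqueue 14 → queue [12, 13, 14]
Visit 12 → queue [13, 14]
Visit 13 → queue [14]
Visit 14 → queue []

1, 3, 6, 10, 2, 4, 9, 8, 11, 15, 7, 0, 5, 12, 13, 14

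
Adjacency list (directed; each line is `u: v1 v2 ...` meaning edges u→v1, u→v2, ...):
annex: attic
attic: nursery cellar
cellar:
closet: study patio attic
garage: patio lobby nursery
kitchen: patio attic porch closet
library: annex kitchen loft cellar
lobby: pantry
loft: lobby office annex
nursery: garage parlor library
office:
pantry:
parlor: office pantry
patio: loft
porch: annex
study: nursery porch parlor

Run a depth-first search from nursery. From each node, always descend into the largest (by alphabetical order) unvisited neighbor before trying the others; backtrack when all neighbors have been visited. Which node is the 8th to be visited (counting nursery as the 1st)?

Visit nursery
nursery → parlor
parlor → pantry
parlor → office
nursery → library
library → loft
loft → lobby
loft → annex
annex → attic
attic → cellar
library → kitchen
kitchen → porch
kitchen → patio
kitchen → closet
closet → study
nursery → garage

Visit order: nursery, parlor, pantry, office, library, loft, lobby, annex, attic, cellar, kitchen, porch, patio, closet, study, garage

annex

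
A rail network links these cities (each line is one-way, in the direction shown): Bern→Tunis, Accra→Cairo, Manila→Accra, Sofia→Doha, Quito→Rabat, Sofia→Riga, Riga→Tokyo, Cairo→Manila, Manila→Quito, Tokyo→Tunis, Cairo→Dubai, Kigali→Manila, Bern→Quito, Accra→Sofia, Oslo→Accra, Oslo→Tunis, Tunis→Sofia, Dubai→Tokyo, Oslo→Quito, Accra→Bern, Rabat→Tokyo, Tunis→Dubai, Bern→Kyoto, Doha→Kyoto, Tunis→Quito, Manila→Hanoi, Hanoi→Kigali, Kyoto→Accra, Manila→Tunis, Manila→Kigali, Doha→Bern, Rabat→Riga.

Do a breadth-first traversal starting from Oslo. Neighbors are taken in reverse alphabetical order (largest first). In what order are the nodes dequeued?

Oslo, Tunis, Quito, Accra, Sofia, Dubai, Rabat, Cairo, Bern, Riga, Doha, Tokyo, Manila, Kyoto, Kigali, Hanoi

Visit Oslo; enqueue Tunis, Quito, Accra → queue [Tunis, Quito, Accra]
Visit Tunis; enqueue Sofia, Dubai → queue [Quito, Accra, Sofia, Dubai]
Visit Quito; enqueue Rabat → queue [Accra, Sofia, Dubai, Rabat]
Visit Accra; enqueue Cairo, Bern → queue [Sofia, Dubai, Rabat, Cairo, Bern]
Visit Sofia; enqueue Riga, Doha → queue [Dubai, Rabat, Cairo, Bern, Riga, Doha]
Visit Dubai; enqueue Tokyo → queue [Rabat, Cairo, Bern, Riga, Doha, Tokyo]
Visit Rabat → queue [Cairo, Bern, Riga, Doha, Tokyo]
Visit Cairo; enqueue Manila → queue [Bern, Riga, Doha, Tokyo, Manila]
Visit Bern; enqueue Kyoto → queue [Riga, Doha, Tokyo, Manila, Kyoto]
Visit Riga → queue [Doha, Tokyo, Manila, Kyoto]
Visit Doha → queue [Tokyo, Manila, Kyoto]
Visit Tokyo → queue [Manila, Kyoto]
Visit Manila; enqueue Kigali, Hanoi → queue [Kyoto, Kigali, Hanoi]
Visit Kyoto → queue [Kigali, Hanoi]
Visit Kigali → queue [Hanoi]
Visit Hanoi → queue []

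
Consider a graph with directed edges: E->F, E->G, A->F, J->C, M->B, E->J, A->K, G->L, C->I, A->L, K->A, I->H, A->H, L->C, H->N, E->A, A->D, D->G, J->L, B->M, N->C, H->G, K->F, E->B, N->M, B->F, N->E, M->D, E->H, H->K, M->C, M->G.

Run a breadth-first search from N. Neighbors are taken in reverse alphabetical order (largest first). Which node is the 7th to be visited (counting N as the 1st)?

Visit N; enqueue M, E, C → queue [M, E, C]
Visit M; enqueue G, D, B → queue [E, C, G, D, B]
Visit E; enqueue J, H, F, A → queue [C, G, D, B, J, H, F, A]
Visit C; enqueue I → queue [G, D, B, J, H, F, A, I]
Visit G; enqueue L → queue [D, B, J, H, F, A, I, L]
Visit D → queue [B, J, H, F, A, I, L]
Visit B → queue [J, H, F, A, I, L]
Visit J → queue [H, F, A, I, L]
Visit H; enqueue K → queue [F, A, I, L, K]
Visit F → queue [A, I, L, K]
Visit A → queue [I, L, K]
Visit I → queue [L, K]
Visit L → queue [K]
Visit K → queue []

Visit order: N, M, E, C, G, D, B, J, H, F, A, I, L, K

B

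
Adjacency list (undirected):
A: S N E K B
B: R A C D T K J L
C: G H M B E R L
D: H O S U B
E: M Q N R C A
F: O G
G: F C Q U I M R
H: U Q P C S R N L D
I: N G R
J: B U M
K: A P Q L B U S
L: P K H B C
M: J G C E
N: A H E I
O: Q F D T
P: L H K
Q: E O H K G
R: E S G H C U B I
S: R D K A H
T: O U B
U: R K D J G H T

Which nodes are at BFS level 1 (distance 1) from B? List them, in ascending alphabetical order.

A, C, D, J, K, L, R, T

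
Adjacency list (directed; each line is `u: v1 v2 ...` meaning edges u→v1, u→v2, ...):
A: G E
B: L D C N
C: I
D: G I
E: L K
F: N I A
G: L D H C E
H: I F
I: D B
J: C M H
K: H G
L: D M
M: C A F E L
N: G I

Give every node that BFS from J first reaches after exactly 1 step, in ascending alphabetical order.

C, H, M

Level 0: J
Level 1: C, H, M
Level 2: A, E, F, I, L
Level 3: B, D, G, K, N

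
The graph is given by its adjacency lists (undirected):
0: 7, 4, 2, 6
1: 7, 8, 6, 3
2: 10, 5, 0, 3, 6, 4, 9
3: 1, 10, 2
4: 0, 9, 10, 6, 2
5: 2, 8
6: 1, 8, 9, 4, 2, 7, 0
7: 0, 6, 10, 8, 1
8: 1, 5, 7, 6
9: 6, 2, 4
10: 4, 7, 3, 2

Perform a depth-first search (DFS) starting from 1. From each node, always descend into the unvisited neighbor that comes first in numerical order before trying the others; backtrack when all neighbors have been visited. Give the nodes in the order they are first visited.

1 3 2 0 4 6 7 8 5 10 9

Visit 1
1 → 3
3 → 2
2 → 0
0 → 4
4 → 6
6 → 7
7 → 8
8 → 5
7 → 10
6 → 9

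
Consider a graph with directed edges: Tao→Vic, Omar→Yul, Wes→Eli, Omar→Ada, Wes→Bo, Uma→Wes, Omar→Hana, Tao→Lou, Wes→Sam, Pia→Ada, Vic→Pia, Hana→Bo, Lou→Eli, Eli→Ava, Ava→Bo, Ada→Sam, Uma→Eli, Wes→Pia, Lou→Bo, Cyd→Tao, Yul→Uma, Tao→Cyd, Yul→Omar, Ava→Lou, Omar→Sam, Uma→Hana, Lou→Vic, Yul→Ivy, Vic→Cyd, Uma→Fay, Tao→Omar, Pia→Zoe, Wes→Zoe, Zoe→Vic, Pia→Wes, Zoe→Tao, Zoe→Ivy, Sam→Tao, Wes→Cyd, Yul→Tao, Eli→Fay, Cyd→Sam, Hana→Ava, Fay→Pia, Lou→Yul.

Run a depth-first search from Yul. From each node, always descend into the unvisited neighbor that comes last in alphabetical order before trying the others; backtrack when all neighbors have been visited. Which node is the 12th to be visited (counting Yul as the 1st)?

Bo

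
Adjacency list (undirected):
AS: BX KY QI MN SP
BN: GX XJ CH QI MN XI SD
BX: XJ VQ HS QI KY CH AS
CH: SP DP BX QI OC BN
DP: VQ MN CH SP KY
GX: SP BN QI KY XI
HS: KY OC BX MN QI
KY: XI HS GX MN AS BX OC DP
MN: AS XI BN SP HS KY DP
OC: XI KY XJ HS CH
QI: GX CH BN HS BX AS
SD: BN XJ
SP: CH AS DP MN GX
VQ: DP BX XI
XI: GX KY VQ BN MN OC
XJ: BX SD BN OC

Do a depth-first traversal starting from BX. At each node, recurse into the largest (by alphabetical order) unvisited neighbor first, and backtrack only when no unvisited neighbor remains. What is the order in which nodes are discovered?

BX -> XJ -> SD -> BN -> XI -> VQ -> DP -> SP -> MN -> KY -> OC -> HS -> QI -> GX -> CH -> AS

Visit BX
BX → XJ
XJ → SD
SD → BN
BN → XI
XI → VQ
VQ → DP
DP → SP
SP → MN
MN → KY
KY → OC
OC → HS
HS → QI
QI → GX
QI → CH
QI → AS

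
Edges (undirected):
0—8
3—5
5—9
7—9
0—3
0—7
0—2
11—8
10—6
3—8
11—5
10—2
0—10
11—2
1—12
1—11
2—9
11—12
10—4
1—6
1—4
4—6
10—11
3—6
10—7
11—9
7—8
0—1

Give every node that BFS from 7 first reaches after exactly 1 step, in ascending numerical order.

Level 0: 7
Level 1: 0, 8, 9, 10
Level 2: 1, 2, 3, 4, 5, 6, 11
Level 3: 12

0, 8, 9, 10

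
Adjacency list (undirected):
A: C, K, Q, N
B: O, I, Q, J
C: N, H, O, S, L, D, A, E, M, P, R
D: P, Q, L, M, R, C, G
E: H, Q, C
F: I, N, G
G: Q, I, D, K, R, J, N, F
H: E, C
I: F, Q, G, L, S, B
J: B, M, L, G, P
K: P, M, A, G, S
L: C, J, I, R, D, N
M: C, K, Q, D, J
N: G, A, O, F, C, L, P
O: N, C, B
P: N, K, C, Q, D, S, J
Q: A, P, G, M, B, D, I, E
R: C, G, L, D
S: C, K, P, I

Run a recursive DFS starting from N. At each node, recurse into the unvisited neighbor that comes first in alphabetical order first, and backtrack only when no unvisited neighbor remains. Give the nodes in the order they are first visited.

N, A, C, D, G, F, I, B, J, L, R, M, K, P, Q, E, H, S, O

Visit N
N → A
A → C
C → D
D → G
G → F
F → I
I → B
B → J
J → L
L → R
J → M
M → K
K → P
P → Q
Q → E
E → H
P → S
B → O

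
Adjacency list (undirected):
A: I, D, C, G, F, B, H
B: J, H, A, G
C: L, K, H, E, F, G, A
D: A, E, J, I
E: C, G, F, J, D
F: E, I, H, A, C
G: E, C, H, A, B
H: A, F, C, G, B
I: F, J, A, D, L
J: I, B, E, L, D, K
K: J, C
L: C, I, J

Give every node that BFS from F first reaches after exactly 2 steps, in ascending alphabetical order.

B, D, G, J, K, L

Level 0: F
Level 1: A, C, E, H, I
Level 2: B, D, G, J, K, L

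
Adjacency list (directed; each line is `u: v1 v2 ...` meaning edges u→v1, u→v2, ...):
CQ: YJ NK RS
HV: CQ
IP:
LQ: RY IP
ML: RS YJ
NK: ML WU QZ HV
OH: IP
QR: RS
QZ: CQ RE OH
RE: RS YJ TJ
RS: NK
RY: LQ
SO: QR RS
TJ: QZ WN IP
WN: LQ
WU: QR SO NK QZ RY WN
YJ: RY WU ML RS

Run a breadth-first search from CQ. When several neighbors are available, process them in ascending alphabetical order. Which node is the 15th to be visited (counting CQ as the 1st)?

LQ

Visit CQ; enqueue NK, RS, YJ → queue [NK, RS, YJ]
Visit NK; enqueue HV, ML, QZ, WU → queue [RS, YJ, HV, ML, QZ, WU]
Visit RS → queue [YJ, HV, ML, QZ, WU]
Visit YJ; enqueue RY → queue [HV, ML, QZ, WU, RY]
Visit HV → queue [ML, QZ, WU, RY]
Visit ML → queue [QZ, WU, RY]
Visit QZ; enqueue OH, RE → queue [WU, RY, OH, RE]
Visit WU; enqueue QR, SO, WN → queue [RY, OH, RE, QR, SO, WN]
Visit RY; enqueue LQ → queue [OH, RE, QR, SO, WN, LQ]
Visit OH; enqueue IP → queue [RE, QR, SO, WN, LQ, IP]
Visit RE; enqueue TJ → queue [QR, SO, WN, LQ, IP, TJ]
Visit QR → queue [SO, WN, LQ, IP, TJ]
Visit SO → queue [WN, LQ, IP, TJ]
Visit WN → queue [LQ, IP, TJ]
Visit LQ → queue [IP, TJ]
Visit IP → queue [TJ]
Visit TJ → queue []

Visit order: CQ, NK, RS, YJ, HV, ML, QZ, WU, RY, OH, RE, QR, SO, WN, LQ, IP, TJ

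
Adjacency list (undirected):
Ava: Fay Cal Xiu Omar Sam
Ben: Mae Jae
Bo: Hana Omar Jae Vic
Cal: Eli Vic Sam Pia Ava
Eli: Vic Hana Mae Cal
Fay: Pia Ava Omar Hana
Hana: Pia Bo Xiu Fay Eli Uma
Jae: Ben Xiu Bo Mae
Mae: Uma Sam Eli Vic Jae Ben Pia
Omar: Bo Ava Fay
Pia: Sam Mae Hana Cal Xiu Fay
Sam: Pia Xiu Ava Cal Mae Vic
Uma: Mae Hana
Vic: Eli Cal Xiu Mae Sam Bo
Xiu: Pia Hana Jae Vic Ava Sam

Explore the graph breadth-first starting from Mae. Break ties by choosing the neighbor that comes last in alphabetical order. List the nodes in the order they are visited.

Mae → Vic → Uma → Sam → Pia → Jae → Eli → Ben → Xiu → Cal → Bo → Hana → Ava → Fay → Omar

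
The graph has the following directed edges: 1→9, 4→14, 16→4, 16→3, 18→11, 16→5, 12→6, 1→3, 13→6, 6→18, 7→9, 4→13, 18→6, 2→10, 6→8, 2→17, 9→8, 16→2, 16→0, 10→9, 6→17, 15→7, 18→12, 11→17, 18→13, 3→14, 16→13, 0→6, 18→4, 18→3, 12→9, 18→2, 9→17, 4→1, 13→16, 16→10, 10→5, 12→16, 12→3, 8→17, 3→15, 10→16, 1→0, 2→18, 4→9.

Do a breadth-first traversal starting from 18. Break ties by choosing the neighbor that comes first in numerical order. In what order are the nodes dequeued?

18 -> 2 -> 3 -> 4 -> 6 -> 11 -> 12 -> 13 -> 10 -> 17 -> 14 -> 15 -> 1 -> 9 -> 8 -> 16 -> 5 -> 7 -> 0

Visit 18; enqueue 2, 3, 4, 6, 11, 12, 13 → queue [2, 3, 4, 6, 11, 12, 13]
Visit 2; enqueue 10, 17 → queue [3, 4, 6, 11, 12, 13, 10, 17]
Visit 3; enqueue 14, 15 → queue [4, 6, 11, 12, 13, 10, 17, 14, 15]
Visit 4; enqueue 1, 9 → queue [6, 11, 12, 13, 10, 17, 14, 15, 1, 9]
Visit 6; enqueue 8 → queue [11, 12, 13, 10, 17, 14, 15, 1, 9, 8]
Visit 11 → queue [12, 13, 10, 17, 14, 15, 1, 9, 8]
Visit 12; enqueue 16 → queue [13, 10, 17, 14, 15, 1, 9, 8, 16]
Visit 13 → queue [10, 17, 14, 15, 1, 9, 8, 16]
Visit 10; enqueue 5 → queue [17, 14, 15, 1, 9, 8, 16, 5]
Visit 17 → queue [14, 15, 1, 9, 8, 16, 5]
Visit 14 → queue [15, 1, 9, 8, 16, 5]
Visit 15; enqueue 7 → queue [1, 9, 8, 16, 5, 7]
Visit 1; enqueue 0 → queue [9, 8, 16, 5, 7, 0]
Visit 9 → queue [8, 16, 5, 7, 0]
Visit 8 → queue [16, 5, 7, 0]
Visit 16 → queue [5, 7, 0]
Visit 5 → queue [7, 0]
Visit 7 → queue [0]
Visit 0 → queue []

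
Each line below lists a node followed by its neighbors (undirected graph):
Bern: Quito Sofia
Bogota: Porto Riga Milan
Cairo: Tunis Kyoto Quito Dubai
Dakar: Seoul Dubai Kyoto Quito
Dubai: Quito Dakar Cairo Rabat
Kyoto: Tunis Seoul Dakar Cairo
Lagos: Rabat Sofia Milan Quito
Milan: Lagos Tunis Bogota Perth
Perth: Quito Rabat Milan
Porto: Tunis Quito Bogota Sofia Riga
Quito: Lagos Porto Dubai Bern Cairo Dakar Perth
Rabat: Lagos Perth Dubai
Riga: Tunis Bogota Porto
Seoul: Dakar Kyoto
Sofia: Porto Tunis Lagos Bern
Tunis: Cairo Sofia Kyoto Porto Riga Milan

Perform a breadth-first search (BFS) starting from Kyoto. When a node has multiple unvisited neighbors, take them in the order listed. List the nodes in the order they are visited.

Kyoto, Tunis, Seoul, Dakar, Cairo, Sofia, Porto, Riga, Milan, Dubai, Quito, Lagos, Bern, Bogota, Perth, Rabat

Visit Kyoto; enqueue Tunis, Seoul, Dakar, Cairo → queue [Tunis, Seoul, Dakar, Cairo]
Visit Tunis; enqueue Sofia, Porto, Riga, Milan → queue [Seoul, Dakar, Cairo, Sofia, Porto, Riga, Milan]
Visit Seoul → queue [Dakar, Cairo, Sofia, Porto, Riga, Milan]
Visit Dakar; enqueue Dubai, Quito → queue [Cairo, Sofia, Porto, Riga, Milan, Dubai, Quito]
Visit Cairo → queue [Sofia, Porto, Riga, Milan, Dubai, Quito]
Visit Sofia; enqueue Lagos, Bern → queue [Porto, Riga, Milan, Dubai, Quito, Lagos, Bern]
Visit Porto; enqueue Bogota → queue [Riga, Milan, Dubai, Quito, Lagos, Bern, Bogota]
Visit Riga → queue [Milan, Dubai, Quito, Lagos, Bern, Bogota]
Visit Milan; enqueue Perth → queue [Dubai, Quito, Lagos, Bern, Bogota, Perth]
Visit Dubai; enqueue Rabat → queue [Quito, Lagos, Bern, Bogota, Perth, Rabat]
Visit Quito → queue [Lagos, Bern, Bogota, Perth, Rabat]
Visit Lagos → queue [Bern, Bogota, Perth, Rabat]
Visit Bern → queue [Bogota, Perth, Rabat]
Visit Bogota → queue [Perth, Rabat]
Visit Perth → queue [Rabat]
Visit Rabat → queue []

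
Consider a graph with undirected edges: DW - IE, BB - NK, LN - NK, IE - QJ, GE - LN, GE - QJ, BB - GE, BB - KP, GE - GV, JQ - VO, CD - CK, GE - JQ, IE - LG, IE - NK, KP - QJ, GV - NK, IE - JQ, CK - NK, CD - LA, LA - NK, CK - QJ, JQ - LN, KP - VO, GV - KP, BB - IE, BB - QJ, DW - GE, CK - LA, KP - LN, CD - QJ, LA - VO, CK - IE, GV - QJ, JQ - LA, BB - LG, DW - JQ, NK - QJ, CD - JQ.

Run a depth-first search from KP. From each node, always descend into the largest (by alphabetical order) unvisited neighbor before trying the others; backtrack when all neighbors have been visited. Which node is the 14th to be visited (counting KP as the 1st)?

Visit KP
KP → VO
VO → LA
LA → NK
NK → QJ
QJ → IE
IE → LG
LG → BB
BB → GE
GE → LN
LN → JQ
JQ → DW
JQ → CD
CD → CK
GE → GV

Visit order: KP, VO, LA, NK, QJ, IE, LG, BB, GE, LN, JQ, DW, CD, CK, GV

CK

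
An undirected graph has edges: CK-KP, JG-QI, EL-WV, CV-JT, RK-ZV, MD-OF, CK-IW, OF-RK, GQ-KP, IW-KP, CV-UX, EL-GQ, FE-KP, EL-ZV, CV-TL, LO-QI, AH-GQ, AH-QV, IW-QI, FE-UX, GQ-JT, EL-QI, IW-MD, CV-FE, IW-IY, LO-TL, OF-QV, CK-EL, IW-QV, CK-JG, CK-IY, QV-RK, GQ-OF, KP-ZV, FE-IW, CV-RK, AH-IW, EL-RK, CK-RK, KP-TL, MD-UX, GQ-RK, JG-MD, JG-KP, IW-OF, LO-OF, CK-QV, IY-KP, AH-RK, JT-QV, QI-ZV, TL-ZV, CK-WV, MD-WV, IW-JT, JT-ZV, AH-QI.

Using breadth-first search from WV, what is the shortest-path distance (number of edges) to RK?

Level 0: WV
Level 1: CK, EL, MD
Level 2: GQ, IW, IY, JG, KP, OF, QI, QV, RK, UX, ZV
Level 3: AH, CV, FE, JT, LO, TL
RK first appears at level 2.

2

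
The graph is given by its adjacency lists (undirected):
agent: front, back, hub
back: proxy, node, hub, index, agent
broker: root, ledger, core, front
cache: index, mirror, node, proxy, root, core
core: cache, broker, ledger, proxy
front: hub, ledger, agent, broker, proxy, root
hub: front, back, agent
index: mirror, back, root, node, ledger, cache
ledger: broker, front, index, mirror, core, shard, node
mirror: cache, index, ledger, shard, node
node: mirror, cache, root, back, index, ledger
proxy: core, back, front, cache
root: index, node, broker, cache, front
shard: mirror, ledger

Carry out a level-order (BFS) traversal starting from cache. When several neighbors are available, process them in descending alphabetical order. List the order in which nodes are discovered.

cache, root, proxy, node, mirror, index, core, front, broker, back, ledger, shard, hub, agent

Visit cache; enqueue root, proxy, node, mirror, index, core → queue [root, proxy, node, mirror, index, core]
Visit root; enqueue front, broker → queue [proxy, node, mirror, index, core, front, broker]
Visit proxy; enqueue back → queue [node, mirror, index, core, front, broker, back]
Visit node; enqueue ledger → queue [mirror, index, core, front, broker, back, ledger]
Visit mirror; enqueue shard → queue [index, core, front, broker, back, ledger, shard]
Visit index → queue [core, front, broker, back, ledger, shard]
Visit core → queue [front, broker, back, ledger, shard]
Visit front; enqueue hub, agent → queue [broker, back, ledger, shard, hub, agent]
Visit broker → queue [back, ledger, shard, hub, agent]
Visit back → queue [ledger, shard, hub, agent]
Visit ledger → queue [shard, hub, agent]
Visit shard → queue [hub, agent]
Visit hub → queue [agent]
Visit agent → queue []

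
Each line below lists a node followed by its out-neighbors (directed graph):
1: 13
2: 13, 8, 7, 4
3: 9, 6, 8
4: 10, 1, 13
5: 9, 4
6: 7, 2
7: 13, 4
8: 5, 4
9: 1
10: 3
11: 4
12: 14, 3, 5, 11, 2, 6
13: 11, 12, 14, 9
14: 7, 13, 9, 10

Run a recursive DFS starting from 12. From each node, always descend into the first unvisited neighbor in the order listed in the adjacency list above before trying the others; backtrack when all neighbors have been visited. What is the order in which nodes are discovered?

12 → 14 → 7 → 13 → 11 → 4 → 10 → 3 → 9 → 1 → 6 → 2 → 8 → 5

Visit 12
12 → 14
14 → 7
7 → 13
13 → 11
11 → 4
4 → 10
10 → 3
3 → 9
9 → 1
3 → 6
6 → 2
2 → 8
8 → 5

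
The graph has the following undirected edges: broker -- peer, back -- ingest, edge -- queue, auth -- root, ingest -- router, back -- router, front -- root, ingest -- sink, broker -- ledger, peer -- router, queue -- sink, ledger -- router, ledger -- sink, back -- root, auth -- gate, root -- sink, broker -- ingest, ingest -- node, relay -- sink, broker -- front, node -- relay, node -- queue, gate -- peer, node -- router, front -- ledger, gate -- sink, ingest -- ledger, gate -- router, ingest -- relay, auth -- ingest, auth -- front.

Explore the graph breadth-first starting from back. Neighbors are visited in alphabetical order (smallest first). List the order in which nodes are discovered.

Visit back; enqueue ingest, root, router → queue [ingest, root, router]
Visit ingest; enqueue auth, broker, ledger, node, relay, sink → queue [root, router, auth, broker, ledger, node, relay, sink]
Visit root; enqueue front → queue [router, auth, broker, ledger, node, relay, sink, front]
Visit router; enqueue gate, peer → queue [auth, broker, ledger, node, relay, sink, front, gate, peer]
Visit auth → queue [broker, ledger, node, relay, sink, front, gate, peer]
Visit broker → queue [ledger, node, relay, sink, front, gate, peer]
Visit ledger → queue [node, relay, sink, front, gate, peer]
Visit node; enqueue queue → queue [relay, sink, front, gate, peer, queue]
Visit relay → queue [sink, front, gate, peer, queue]
Visit sink → queue [front, gate, peer, queue]
Visit front → queue [gate, peer, queue]
Visit gate → queue [peer, queue]
Visit peer → queue [queue]
Visit queue; enqueue edge → queue [edge]
Visit edge → queue []

back -> ingest -> root -> router -> auth -> broker -> ledger -> node -> relay -> sink -> front -> gate -> peer -> queue -> edge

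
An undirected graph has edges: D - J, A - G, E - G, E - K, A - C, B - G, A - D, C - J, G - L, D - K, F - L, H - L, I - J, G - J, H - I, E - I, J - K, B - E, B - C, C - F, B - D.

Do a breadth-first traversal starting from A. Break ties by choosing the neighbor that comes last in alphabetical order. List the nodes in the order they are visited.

A → G → D → C → L → J → E → B → K → F → H → I

Visit A; enqueue G, D, C → queue [G, D, C]
Visit G; enqueue L, J, E, B → queue [D, C, L, J, E, B]
Visit D; enqueue K → queue [C, L, J, E, B, K]
Visit C; enqueue F → queue [L, J, E, B, K, F]
Visit L; enqueue H → queue [J, E, B, K, F, H]
Visit J; enqueue I → queue [E, B, K, F, H, I]
Visit E → queue [B, K, F, H, I]
Visit B → queue [K, F, H, I]
Visit K → queue [F, H, I]
Visit F → queue [H, I]
Visit H → queue [I]
Visit I → queue []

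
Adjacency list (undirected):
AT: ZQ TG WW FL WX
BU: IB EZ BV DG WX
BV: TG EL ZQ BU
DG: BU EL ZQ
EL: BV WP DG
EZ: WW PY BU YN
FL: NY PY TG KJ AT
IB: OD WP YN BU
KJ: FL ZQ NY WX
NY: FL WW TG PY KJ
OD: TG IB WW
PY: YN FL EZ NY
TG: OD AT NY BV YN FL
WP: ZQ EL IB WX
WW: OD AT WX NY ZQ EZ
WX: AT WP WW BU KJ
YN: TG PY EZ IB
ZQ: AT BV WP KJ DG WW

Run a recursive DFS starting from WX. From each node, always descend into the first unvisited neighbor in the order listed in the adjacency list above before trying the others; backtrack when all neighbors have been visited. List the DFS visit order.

WX → AT → ZQ → BV → TG → OD → IB → WP → EL → DG → BU → EZ → WW → NY → FL → PY → YN → KJ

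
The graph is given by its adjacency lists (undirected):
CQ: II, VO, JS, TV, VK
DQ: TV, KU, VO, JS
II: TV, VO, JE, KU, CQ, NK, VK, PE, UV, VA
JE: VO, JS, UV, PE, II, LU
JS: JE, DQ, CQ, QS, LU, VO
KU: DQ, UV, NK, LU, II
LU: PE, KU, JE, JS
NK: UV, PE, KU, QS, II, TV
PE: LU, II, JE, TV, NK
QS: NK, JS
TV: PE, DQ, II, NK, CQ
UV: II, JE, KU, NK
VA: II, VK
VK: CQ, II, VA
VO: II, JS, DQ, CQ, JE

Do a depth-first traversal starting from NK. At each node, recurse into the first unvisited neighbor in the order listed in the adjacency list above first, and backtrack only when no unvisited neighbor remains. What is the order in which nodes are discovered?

NK → UV → II → TV → PE → LU → KU → DQ → VO → JS → JE → CQ → VK → VA → QS

Visit NK
NK → UV
UV → II
II → TV
TV → PE
PE → LU
LU → KU
KU → DQ
DQ → VO
VO → JS
JS → JE
JS → CQ
CQ → VK
VK → VA
JS → QS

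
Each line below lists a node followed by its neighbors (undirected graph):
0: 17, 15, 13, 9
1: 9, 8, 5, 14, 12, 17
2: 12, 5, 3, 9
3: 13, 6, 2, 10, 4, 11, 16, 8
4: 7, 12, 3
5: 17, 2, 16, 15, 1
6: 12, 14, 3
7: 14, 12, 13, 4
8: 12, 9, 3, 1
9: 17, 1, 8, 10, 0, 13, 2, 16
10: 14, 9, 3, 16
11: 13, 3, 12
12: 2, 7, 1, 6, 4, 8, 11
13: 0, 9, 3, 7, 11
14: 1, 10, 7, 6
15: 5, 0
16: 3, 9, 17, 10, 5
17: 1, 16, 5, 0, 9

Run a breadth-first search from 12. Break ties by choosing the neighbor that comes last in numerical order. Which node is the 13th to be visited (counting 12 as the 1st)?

Visit 12; enqueue 11, 8, 7, 6, 4, 2, 1 → queue [11, 8, 7, 6, 4, 2, 1]
Visit 11; enqueue 13, 3 → queue [8, 7, 6, 4, 2, 1, 13, 3]
Visit 8; enqueue 9 → queue [7, 6, 4, 2, 1, 13, 3, 9]
Visit 7; enqueue 14 → queue [6, 4, 2, 1, 13, 3, 9, 14]
Visit 6 → queue [4, 2, 1, 13, 3, 9, 14]
Visit 4 → queue [2, 1, 13, 3, 9, 14]
Visit 2; enqueue 5 → queue [1, 13, 3, 9, 14, 5]
Visit 1; enqueue 17 → queue [13, 3, 9, 14, 5, 17]
Visit 13; enqueue 0 → queue [3, 9, 14, 5, 17, 0]
Visit 3; enqueue 16, 10 → queue [9, 14, 5, 17, 0, 16, 10]
Visit 9 → queue [14, 5, 17, 0, 16, 10]
Visit 14 → queue [5, 17, 0, 16, 10]
Visit 5; enqueue 15 → queue [17, 0, 16, 10, 15]
Visit 17 → queue [0, 16, 10, 15]
Visit 0 → queue [16, 10, 15]
Visit 16 → queue [10, 15]
Visit 10 → queue [15]
Visit 15 → queue []

Visit order: 12, 11, 8, 7, 6, 4, 2, 1, 13, 3, 9, 14, 5, 17, 0, 16, 10, 15

5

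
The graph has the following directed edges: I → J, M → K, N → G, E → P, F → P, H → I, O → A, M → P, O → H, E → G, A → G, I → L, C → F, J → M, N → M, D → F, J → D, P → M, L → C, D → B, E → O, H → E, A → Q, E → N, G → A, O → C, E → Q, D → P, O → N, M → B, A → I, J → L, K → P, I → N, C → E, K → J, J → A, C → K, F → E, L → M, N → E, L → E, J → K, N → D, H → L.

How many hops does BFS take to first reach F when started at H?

3

Level 0: H
Level 1: E, I, L
Level 2: C, G, J, M, N, O, P, Q
Level 3: A, B, D, F, K
F first appears at level 3.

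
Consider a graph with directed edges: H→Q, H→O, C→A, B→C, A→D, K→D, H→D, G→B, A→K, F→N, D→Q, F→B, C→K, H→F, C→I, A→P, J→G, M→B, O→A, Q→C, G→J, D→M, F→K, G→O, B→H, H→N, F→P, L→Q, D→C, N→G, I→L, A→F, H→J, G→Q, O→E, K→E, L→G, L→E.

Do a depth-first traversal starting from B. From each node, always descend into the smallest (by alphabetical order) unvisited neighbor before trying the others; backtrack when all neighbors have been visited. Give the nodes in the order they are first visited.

B -> C -> A -> D -> M -> Q -> F -> K -> E -> N -> G -> J -> O -> P -> I -> L -> H

Visit B
B → C
C → A
A → D
D → M
D → Q
A → F
F → K
K → E
F → N
N → G
G → J
G → O
F → P
C → I
I → L
B → H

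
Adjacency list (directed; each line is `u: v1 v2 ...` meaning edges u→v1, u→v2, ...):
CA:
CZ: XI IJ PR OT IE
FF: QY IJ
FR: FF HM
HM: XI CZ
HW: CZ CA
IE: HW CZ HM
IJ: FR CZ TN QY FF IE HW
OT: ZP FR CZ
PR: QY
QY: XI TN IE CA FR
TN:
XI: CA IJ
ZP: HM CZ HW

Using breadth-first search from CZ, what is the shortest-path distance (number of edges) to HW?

Level 0: CZ
Level 1: IE, IJ, OT, PR, XI
Level 2: CA, FF, FR, HM, HW, QY, TN, ZP
HW first appears at level 2.

2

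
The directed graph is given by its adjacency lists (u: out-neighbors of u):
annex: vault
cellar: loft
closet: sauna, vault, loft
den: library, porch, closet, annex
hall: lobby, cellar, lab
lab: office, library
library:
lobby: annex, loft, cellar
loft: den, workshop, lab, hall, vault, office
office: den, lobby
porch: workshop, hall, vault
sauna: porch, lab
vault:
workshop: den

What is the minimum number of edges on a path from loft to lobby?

2

Level 0: loft
Level 1: den, hall, lab, office, vault, workshop
Level 2: annex, cellar, closet, library, lobby, porch
Level 3: sauna
lobby first appears at level 2.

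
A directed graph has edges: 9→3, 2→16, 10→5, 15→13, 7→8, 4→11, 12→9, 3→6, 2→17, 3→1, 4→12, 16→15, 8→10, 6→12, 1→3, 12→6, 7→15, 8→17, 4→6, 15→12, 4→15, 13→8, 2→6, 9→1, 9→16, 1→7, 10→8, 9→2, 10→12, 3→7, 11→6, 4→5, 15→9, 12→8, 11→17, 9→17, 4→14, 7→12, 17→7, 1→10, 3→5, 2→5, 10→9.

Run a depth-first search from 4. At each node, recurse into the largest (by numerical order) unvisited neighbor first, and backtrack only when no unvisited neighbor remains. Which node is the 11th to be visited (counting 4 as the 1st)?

6

Visit 4
4 → 15
15 → 13
13 → 8
8 → 17
17 → 7
7 → 12
12 → 9
9 → 16
9 → 3
3 → 6
3 → 5
3 → 1
1 → 10
9 → 2
4 → 14
4 → 11

Visit order: 4, 15, 13, 8, 17, 7, 12, 9, 16, 3, 6, 5, 1, 10, 2, 14, 11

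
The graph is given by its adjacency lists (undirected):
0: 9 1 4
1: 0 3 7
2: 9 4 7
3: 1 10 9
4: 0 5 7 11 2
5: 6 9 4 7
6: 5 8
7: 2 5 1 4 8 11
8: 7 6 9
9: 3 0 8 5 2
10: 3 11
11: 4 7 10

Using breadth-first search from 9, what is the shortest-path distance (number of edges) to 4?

Level 0: 9
Level 1: 0, 2, 3, 5, 8
Level 2: 1, 4, 6, 7, 10
Level 3: 11
4 first appears at level 2.

2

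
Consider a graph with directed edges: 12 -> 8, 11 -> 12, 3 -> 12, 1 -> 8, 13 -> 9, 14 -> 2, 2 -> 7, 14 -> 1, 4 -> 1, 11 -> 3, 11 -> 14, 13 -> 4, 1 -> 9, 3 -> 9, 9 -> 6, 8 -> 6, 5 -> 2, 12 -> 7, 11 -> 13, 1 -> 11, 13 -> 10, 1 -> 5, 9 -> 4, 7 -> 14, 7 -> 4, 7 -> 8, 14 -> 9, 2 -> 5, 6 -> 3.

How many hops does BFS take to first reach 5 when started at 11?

Level 0: 11
Level 1: 3, 12, 13, 14
Level 2: 1, 2, 4, 7, 8, 9, 10
Level 3: 5, 6
5 first appears at level 3.

3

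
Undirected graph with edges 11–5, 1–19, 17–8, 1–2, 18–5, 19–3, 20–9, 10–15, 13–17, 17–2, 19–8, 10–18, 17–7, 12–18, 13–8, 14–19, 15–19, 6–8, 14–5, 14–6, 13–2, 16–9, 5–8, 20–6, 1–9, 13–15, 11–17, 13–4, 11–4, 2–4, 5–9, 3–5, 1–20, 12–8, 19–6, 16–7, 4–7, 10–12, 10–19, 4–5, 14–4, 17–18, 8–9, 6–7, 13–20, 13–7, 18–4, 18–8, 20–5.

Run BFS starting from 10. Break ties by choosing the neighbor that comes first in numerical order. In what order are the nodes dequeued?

Visit 10; enqueue 12, 15, 18, 19 → queue [12, 15, 18, 19]
Visit 12; enqueue 8 → queue [15, 18, 19, 8]
Visit 15; enqueue 13 → queue [18, 19, 8, 13]
Visit 18; enqueue 4, 5, 17 → queue [19, 8, 13, 4, 5, 17]
Visit 19; enqueue 1, 3, 6, 14 → queue [8, 13, 4, 5, 17, 1, 3, 6, 14]
Visit 8; enqueue 9 → queue [13, 4, 5, 17, 1, 3, 6, 14, 9]
Visit 13; enqueue 2, 7, 20 → queue [4, 5, 17, 1, 3, 6, 14, 9, 2, 7, 20]
Visit 4; enqueue 11 → queue [5, 17, 1, 3, 6, 14, 9, 2, 7, 20, 11]
Visit 5 → queue [17, 1, 3, 6, 14, 9, 2, 7, 20, 11]
Visit 17 → queue [1, 3, 6, 14, 9, 2, 7, 20, 11]
Visit 1 → queue [3, 6, 14, 9, 2, 7, 20, 11]
Visit 3 → queue [6, 14, 9, 2, 7, 20, 11]
Visit 6 → queue [14, 9, 2, 7, 20, 11]
Visit 14 → queue [9, 2, 7, 20, 11]
Visit 9; enqueue 16 → queue [2, 7, 20, 11, 16]
Visit 2 → queue [7, 20, 11, 16]
Visit 7 → queue [20, 11, 16]
Visit 20 → queue [11, 16]
Visit 11 → queue [16]
Visit 16 → queue []

10, 12, 15, 18, 19, 8, 13, 4, 5, 17, 1, 3, 6, 14, 9, 2, 7, 20, 11, 16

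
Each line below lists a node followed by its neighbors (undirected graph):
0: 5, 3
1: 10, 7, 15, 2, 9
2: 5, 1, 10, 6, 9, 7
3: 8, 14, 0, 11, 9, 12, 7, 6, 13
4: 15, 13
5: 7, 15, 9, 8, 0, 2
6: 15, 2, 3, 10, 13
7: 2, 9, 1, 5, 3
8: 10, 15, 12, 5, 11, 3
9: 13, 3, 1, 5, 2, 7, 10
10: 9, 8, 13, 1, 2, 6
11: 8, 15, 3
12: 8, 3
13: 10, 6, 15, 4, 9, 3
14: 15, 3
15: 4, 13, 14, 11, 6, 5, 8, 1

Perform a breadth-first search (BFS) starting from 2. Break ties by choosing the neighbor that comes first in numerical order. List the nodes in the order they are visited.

Visit 2; enqueue 1, 5, 6, 7, 9, 10 → queue [1, 5, 6, 7, 9, 10]
Visit 1; enqueue 15 → queue [5, 6, 7, 9, 10, 15]
Visit 5; enqueue 0, 8 → queue [6, 7, 9, 10, 15, 0, 8]
Visit 6; enqueue 3, 13 → queue [7, 9, 10, 15, 0, 8, 3, 13]
Visit 7 → queue [9, 10, 15, 0, 8, 3, 13]
Visit 9 → queue [10, 15, 0, 8, 3, 13]
Visit 10 → queue [15, 0, 8, 3, 13]
Visit 15; enqueue 4, 11, 14 → queue [0, 8, 3, 13, 4, 11, 14]
Visit 0 → queue [8, 3, 13, 4, 11, 14]
Visit 8; enqueue 12 → queue [3, 13, 4, 11, 14, 12]
Visit 3 → queue [13, 4, 11, 14, 12]
Visit 13 → queue [4, 11, 14, 12]
Visit 4 → queue [11, 14, 12]
Visit 11 → queue [14, 12]
Visit 14 → queue [12]
Visit 12 → queue []

2 1 5 6 7 9 10 15 0 8 3 13 4 11 14 12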